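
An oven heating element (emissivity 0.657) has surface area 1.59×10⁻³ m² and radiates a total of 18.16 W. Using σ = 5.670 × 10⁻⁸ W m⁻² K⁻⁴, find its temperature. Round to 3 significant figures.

Area A = 1.59×10⁻³ m².
P = εσAT⁴ ⇒ T = (P/(εσA))^(1/4) = (18.16/(0.657×5.670×10⁻⁸×1.59×10⁻³))^(1/4) = 744 K.

T ≈ 744 K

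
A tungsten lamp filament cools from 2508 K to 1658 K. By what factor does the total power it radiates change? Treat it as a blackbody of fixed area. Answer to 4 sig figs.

P₂/P₁ ≈ 0.1910

P ∝ T⁴, so P₂/P₁ = (T₂/T₁)⁴ = (1658/2508)⁴ = (0.661085)⁴ = 0.1910.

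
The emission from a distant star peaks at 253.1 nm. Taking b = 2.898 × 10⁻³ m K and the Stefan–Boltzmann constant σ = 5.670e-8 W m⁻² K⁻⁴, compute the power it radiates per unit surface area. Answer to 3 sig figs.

Wien's law: T = b/λ_max = 2.898×10⁻³/2.531×10⁻⁷ = 11450.0 K.
Then I = σT⁴ = 5.670×10⁻⁸×(11450.0)⁴ = 9.75×10⁸ W/m².

I ≈ 9.75×10⁸ W/m²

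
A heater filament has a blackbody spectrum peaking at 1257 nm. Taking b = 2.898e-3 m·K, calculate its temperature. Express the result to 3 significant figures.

Wien's law gives T = b/λ_max = (2.898×10⁻³ m·K)/(1.257×10⁻⁶ m) = 2.31×10³ K.

T ≈ 2.31×10³ K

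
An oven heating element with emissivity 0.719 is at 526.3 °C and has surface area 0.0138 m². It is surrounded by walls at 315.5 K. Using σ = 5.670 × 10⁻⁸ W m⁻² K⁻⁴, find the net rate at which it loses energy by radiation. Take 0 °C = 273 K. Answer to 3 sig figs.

Net loss ≈ 224 W

T = 526.3 °C + 273 = 799.3 K.
Area A = 0.0138 m².
Net radiated power P_net = εσA(T⁴ − T₀⁴) = 0.719×5.670×10⁻⁸×0.0138×(799.3⁴ − 315.5⁴).
T⁴ − T₀⁴ = 4.08168×10¹¹ − 9.90826×10⁹ = 3.98260×10¹¹ K⁴, so P_net = 224 W.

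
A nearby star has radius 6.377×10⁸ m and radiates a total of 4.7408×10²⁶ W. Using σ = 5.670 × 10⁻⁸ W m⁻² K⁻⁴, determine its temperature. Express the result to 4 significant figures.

Surface area A = 4πR² = 4π(6.377×10⁸ m)² = 5.11026×10¹⁸ m².
P = σAT⁴ ⇒ T = (P/(σA))^(1/4) = (4.7408×10²⁶/(5.670×10⁻⁸×5.11026×10¹⁸))^(1/4) = 6360 K.

T ≈ 6360 K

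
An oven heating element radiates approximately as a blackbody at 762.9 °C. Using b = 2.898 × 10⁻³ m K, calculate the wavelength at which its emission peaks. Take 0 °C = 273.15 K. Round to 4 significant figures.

T = 762.9 °C + 273.15 = 1036.05 K.
Wien's displacement law: λ_max = b/T = (2.898×10⁻³ m·K)/(1036.05 K) = 2.7972×10⁻⁶ m.
That is 2797 nm, in the infrared range.

λ_max ≈ 2797 nm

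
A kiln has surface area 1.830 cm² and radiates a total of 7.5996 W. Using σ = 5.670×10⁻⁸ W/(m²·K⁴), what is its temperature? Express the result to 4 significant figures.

T ≈ 925.1 K

Area A = 1.830 cm² = 1.830×10⁻⁴ m².
P = σAT⁴ ⇒ T = (P/(σA))^(1/4) = (7.5996/(5.670×10⁻⁸×1.830×10⁻⁴))^(1/4) = 925.1 K.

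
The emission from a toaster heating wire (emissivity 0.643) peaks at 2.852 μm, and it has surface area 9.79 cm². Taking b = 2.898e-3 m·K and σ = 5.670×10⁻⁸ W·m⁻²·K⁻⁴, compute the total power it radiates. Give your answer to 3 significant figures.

P ≈ 38.1 W

Wien's law: T = b/λ_max = 2.898×10⁻³/2.852×10⁻⁶ = 1016.13 K.
Area A = 9.79 cm² = 9.79×10⁻⁴ m².
Then P = εσAT⁴ = 0.643×5.670×10⁻⁸×9.79×10⁻⁴×(1016.13)⁴ = 38.1 W.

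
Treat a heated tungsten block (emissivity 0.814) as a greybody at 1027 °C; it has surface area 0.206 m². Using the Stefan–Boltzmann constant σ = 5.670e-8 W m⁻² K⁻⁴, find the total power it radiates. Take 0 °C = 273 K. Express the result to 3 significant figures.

T = 1027 °C + 273 = 1300 K.
Area A = 0.206 m².
P = εσAT⁴ = 0.814 × 5.670×10⁻⁸ × 0.206 × (1300)⁴ = 2.72×10⁴ W.

P ≈ 2.72×10⁴ W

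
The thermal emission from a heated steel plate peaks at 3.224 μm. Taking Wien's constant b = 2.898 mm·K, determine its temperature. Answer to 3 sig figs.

T ≈ 899 K

Wien's law gives T = b/λ_max = (2.898×10⁻³ m·K)/(3.224×10⁻⁶ m) = 899 K.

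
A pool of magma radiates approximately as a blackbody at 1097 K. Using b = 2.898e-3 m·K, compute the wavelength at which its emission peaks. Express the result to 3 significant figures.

Wien's displacement law: λ_max = b/T = (2.898×10⁻³ m·K)/(1097 K) = 2.642×10⁻⁶ m.
That is 2.64×10³ nm, in the infrared range.

λ_max ≈ 2.64×10³ nm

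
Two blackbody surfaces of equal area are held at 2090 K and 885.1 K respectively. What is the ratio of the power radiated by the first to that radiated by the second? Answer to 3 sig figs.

With equal areas, P₁/P₂ = (T₁/T₂)⁴ = (2090/885.1)⁴ = 31.1.

P₁/P₂ ≈ 31.1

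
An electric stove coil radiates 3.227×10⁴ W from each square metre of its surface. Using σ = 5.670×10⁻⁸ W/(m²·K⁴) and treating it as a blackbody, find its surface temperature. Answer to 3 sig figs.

T ≈ 869 K

I = σT⁴, so T = (I/σ)^(1/4) = (3.227×10⁴/(5.670×10⁻⁸))^(1/4) = 869 K.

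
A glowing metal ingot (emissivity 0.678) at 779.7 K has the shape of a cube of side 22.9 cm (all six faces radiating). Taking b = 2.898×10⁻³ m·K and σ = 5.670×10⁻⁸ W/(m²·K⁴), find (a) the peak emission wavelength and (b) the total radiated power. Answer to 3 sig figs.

λ_max ≈ 3.72 μm; P ≈ 4.47×10³ W

(a) λ_max = b/T = 2.898×10⁻³/779.7 = 3.717×10⁻⁶ m = 3.72 μm.
Area A = 6s² = 6×(0.229 m)² = 0.314646 m².
(b) P = εσAT⁴ = 0.678×5.670×10⁻⁸×0.314646×(779.7)⁴ = 4.47×10³ W.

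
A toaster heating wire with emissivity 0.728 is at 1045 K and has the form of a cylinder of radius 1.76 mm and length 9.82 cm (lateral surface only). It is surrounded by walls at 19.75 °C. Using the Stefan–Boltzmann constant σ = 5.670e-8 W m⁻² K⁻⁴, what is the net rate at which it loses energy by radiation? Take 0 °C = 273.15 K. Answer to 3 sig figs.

Surroundings: T = 19.75 °C + 273.15 = 292.90 K.
Lateral area A = 2πrL = 2π×1.76×10⁻³×0.0982 = 1.08594×10⁻³ m².
Net radiated power P_net = εσA(T⁴ − T₀⁴) = 0.728×5.670×10⁻⁸×1.08594×10⁻³×(1045⁴ − 292.90⁴).
T⁴ − T₀⁴ = 1.19252×10¹² − 7.35999×10⁹ = 1.18516×10¹² K⁴, so P_net = 53.1 W.

Net loss ≈ 53.1 W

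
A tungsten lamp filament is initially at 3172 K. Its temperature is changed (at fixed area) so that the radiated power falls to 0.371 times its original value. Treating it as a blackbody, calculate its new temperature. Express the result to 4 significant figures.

P ∝ T⁴, so T₂/T₁ = (P₂/P₁)^(1/4) = (0.371)^(1/4) = 0.780447.
T₂ = 3172 × 0.780447 = 2476 K.

T₂ ≈ 2476 K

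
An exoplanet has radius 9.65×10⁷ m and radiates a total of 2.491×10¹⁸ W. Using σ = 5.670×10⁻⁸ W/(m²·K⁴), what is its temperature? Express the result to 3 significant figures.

T ≈ 139 K

Surface area A = 4πR² = 4π(9.65×10⁷ m)² = 1.17021×10¹⁷ m².
P = σAT⁴ ⇒ T = (P/(σA))^(1/4) = (2.491×10¹⁸/(5.670×10⁻⁸×1.17021×10¹⁷))^(1/4) = 139 K.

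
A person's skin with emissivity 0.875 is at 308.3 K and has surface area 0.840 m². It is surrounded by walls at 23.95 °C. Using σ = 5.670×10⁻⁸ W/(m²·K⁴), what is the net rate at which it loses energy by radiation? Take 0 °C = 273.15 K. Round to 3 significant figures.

Net loss ≈ 51.8 W

Surroundings: T = 23.95 °C + 273.15 = 297.10 K.
Area A = 0.840 m².
Net radiated power P_net = εσA(T⁴ − T₀⁴) = 0.875×5.670×10⁻⁸×0.840×(308.3⁴ − 297.10⁴).
T⁴ − T₀⁴ = 9.03429×10⁹ − 7.79131×10⁹ = 1.24298×10⁹ K⁴, so P_net = 51.8 W.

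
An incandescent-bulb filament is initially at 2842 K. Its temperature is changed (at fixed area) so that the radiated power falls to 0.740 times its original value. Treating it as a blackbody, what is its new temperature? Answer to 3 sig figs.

P ∝ T⁴, so T₂/T₁ = (P₂/P₁)^(1/4) = (0.740)^(1/4) = 0.927487.
T₂ = 2842 × 0.927487 = 2.64×10³ K.

T₂ ≈ 2.64×10³ K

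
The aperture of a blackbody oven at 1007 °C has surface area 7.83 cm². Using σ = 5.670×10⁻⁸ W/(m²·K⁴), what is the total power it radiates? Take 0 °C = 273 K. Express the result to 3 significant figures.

T = 1007 °C + 273 = 1280 K.
Area A = 7.83 cm² = 7.83×10⁻⁴ m².
P = σAT⁴ = 5.670×10⁻⁸ × 7.83×10⁻⁴ × (1280)⁴ = 119 W.

P ≈ 119 W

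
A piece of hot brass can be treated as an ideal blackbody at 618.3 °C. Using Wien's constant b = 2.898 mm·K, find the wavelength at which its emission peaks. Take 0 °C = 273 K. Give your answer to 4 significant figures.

T = 618.3 °C + 273 = 891.3 K.
Wien's displacement law: λ_max = b/T = (2.898×10⁻³ m·K)/(891.3 K) = 3.2514×10⁻⁶ m.
That is 3.251 μm, in the infrared range.

λ_max ≈ 3.251 μm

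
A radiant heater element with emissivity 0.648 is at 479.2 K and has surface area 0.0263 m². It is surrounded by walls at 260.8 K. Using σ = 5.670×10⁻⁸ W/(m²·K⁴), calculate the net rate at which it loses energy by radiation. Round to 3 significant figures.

Area A = 0.0263 m².
Net radiated power P_net = εσA(T⁴ − T₀⁴) = 0.648×5.670×10⁻⁸×0.0263×(479.2⁴ − 260.8⁴).
T⁴ − T₀⁴ = 5.27311×10¹⁰ − 4.62626×10⁹ = 4.81048×10¹⁰ K⁴, so P_net = 46.5 W.

Net loss ≈ 46.5 W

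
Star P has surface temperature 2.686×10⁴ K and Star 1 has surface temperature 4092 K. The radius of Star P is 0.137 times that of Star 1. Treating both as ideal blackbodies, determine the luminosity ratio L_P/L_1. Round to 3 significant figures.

L ∝ R²T⁴, so L_P/L_1 = (R_P/R_1)²(T_P/T_1)⁴ = (0.137)² × (2.686×10⁴/4092)⁴ = 0.018769 × 1856.44 = 34.8.

L_P/L_1 ≈ 34.8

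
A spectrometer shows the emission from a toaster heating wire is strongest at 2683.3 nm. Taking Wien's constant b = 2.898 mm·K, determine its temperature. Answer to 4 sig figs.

T ≈ 1080 K

Wien's law gives T = b/λ_max = (2.898×10⁻³ m·K)/(2.6833×10⁻⁶ m) = 1080 K.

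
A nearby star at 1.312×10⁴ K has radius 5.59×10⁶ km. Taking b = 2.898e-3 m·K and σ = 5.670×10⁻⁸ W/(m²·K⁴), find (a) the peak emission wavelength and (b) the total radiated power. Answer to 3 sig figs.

λ_max ≈ 221 nm; P ≈ 6.60×10²⁹ W

(a) λ_max = b/T = 2.898×10⁻³/1.312×10⁴ = 2.209×10⁻⁷ m = 221 nm.
Surface area A = 4πR² = 4π(5.59×10⁹ m)² = 3.92675×10²⁰ m².
(b) P = σAT⁴ = 5.670×10⁻⁸×3.92675×10²⁰×(1.312×10⁴)⁴ = 6.60×10²⁹ W.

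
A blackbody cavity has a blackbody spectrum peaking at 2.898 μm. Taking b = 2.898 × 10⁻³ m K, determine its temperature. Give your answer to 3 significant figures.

T ≈ 1.00×10³ K

Wien's law gives T = b/λ_max = (2.898×10⁻³ m·K)/(2.898×10⁻⁶ m) = 1.00×10³ K.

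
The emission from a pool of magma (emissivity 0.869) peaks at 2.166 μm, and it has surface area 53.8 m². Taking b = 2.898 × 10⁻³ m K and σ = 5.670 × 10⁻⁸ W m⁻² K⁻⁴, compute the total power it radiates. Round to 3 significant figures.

P ≈ 8.49×10⁶ W

Wien's law: T = b/λ_max = 2.898×10⁻³/2.166×10⁻⁶ = 1337.95 K.
Area A = 53.8 m².
Then P = εσAT⁴ = 0.869×5.670×10⁻⁸×53.8×(1337.95)⁴ = 8.49×10⁶ W.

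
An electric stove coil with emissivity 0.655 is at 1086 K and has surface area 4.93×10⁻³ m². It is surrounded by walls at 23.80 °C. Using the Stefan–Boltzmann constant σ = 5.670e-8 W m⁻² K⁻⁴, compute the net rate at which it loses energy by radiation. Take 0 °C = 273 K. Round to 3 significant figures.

Net loss ≈ 253 W

Surroundings: T = 23.80 °C + 273 = 296.80 K.
Area A = 4.93×10⁻³ m².
Net radiated power P_net = εσA(T⁴ − T₀⁴) = 0.655×5.670×10⁻⁸×4.93×10⁻³×(1086⁴ − 296.80⁴).
T⁴ − T₀⁴ = 1.39097×10¹² − 7.75989×10⁹ = 1.38321×10¹² K⁴, so P_net = 253 W.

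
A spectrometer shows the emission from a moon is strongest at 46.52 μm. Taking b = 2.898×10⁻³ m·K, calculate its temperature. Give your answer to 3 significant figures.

Wien's law gives T = b/λ_max = (2.898×10⁻³ m·K)/(4.652×10⁻⁵ m) = 62.3 K.

T ≈ 62.3 K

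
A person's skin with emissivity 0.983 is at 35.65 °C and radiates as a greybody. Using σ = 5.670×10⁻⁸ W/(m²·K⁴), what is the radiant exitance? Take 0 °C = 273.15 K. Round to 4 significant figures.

T = 35.65 °C + 273.15 = 308.80 K.
Stefan–Boltzmann: I = εσT⁴ = 0.983 × 5.670×10⁻⁸ × (308.80)⁴ = 506.8 W/m².

I ≈ 506.8 W/m²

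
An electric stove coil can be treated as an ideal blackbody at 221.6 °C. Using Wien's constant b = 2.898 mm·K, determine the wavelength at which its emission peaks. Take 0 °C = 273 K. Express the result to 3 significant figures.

λ_max ≈ 5.86 μm

T = 221.6 °C + 273 = 494.6 K.
Wien's displacement law: λ_max = b/T = (2.898×10⁻³ m·K)/(494.6 K) = 5.859×10⁻⁶ m.
That is 5.86 μm, in the infrared range.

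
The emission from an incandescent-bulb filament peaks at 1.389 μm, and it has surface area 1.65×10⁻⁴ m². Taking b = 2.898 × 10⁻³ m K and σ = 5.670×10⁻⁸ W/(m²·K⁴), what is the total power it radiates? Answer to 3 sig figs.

P ≈ 177 W

Wien's law: T = b/λ_max = 2.898×10⁻³/1.389×10⁻⁶ = 2086.39 K.
Area A = 1.65×10⁻⁴ m².
Then P = σAT⁴ = 5.670×10⁻⁸×1.65×10⁻⁴×(2086.39)⁴ = 177 W.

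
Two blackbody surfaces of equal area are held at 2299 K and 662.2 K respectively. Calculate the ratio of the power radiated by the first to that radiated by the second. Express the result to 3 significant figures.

With equal areas, P₁/P₂ = (T₁/T₂)⁴ = (2299/662.2)⁴ = 145.

P₁/P₂ ≈ 145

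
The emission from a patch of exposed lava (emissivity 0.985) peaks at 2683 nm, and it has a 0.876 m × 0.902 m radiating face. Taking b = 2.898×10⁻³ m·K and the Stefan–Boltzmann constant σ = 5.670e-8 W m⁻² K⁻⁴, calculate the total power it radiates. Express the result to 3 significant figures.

Wien's law: T = b/λ_max = 2.898×10⁻³/2.683×10⁻⁶ = 1080.13 K.
Area A = 0.876 × 0.902 = 0.790152 m².
Then P = εσAT⁴ = 0.985×5.670×10⁻⁸×0.790152×(1080.13)⁴ = 6.01×10⁴ W.

P ≈ 6.01×10⁴ W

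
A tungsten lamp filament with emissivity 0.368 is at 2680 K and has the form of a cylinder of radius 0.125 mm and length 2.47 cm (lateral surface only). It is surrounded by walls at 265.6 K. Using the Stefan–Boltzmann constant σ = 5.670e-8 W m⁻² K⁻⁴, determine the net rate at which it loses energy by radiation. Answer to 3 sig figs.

Lateral area A = 2πrL = 2π×1.25×10⁻⁴×0.0247 = 1.93993×10⁻⁵ m².
Net radiated power P_net = εσA(T⁴ − T₀⁴) = 0.368×5.670×10⁻⁸×1.93993×10⁻⁵×(2680⁴ − 265.6⁴).
T⁴ − T₀⁴ = 5.15869×10¹³ − 4.97637×10⁹ = 5.15819×10¹³ K⁴, so P_net = 20.9 W.

Net loss ≈ 20.9 W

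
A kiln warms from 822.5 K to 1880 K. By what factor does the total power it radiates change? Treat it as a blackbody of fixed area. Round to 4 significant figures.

P₂/P₁ ≈ 27.30

P ∝ T⁴, so P₂/P₁ = (T₂/T₁)⁴ = (1880/822.5)⁴ = (2.28571)⁴ = 27.30.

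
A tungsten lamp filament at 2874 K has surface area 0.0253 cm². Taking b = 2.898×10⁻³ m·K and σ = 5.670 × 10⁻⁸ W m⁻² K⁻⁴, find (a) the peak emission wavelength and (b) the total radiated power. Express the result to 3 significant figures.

λ_max ≈ 1.01×10³ nm; P ≈ 9.79 W

(a) λ_max = b/T = 2.898×10⁻³/2874 = 1.008×10⁻⁶ m = 1.01×10³ nm.
Area A = 0.0253 cm² = 2.53×10⁻⁶ m².
(b) P = σAT⁴ = 5.670×10⁻⁸×2.53×10⁻⁶×(2874)⁴ = 9.79 W.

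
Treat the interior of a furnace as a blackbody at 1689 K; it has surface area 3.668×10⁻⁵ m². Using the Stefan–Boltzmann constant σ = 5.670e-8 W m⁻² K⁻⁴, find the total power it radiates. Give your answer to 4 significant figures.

Area A = 3.668×10⁻⁵ m².
P = σAT⁴ = 5.670×10⁻⁸ × 3.668×10⁻⁵ × (1689)⁴ = 16.93 W.

P ≈ 16.93 W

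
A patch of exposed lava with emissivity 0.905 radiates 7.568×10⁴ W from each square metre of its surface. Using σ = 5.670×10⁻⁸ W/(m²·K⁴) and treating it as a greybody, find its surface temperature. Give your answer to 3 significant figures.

T ≈ 1.10×10³ K

I = εσT⁴, so T = (I/εσ)^(1/4) = (7.568×10⁴/(0.905×5.670×10⁻⁸))^(1/4) = 1.10×10³ K.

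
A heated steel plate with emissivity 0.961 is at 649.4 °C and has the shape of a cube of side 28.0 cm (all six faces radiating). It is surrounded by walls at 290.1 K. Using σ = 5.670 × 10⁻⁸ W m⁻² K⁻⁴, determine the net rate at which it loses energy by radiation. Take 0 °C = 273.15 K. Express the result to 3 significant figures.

T = 649.4 °C + 273.15 = 922.55 K.
Area A = 6s² = 6×(0.280 m)² = 0.4704 m².
Net radiated power P_net = εσA(T⁴ − T₀⁴) = 0.961×5.670×10⁻⁸×0.4704×(922.55⁴ − 290.1⁴).
T⁴ − T₀⁴ = 7.24369×10¹¹ − 7.08257×10⁹ = 7.17286×10¹¹ K⁴, so P_net = 1.84×10⁴ W.

Net loss ≈ 1.84×10⁴ W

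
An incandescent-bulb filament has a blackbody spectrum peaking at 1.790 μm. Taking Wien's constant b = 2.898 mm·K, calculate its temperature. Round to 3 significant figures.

Wien's law gives T = b/λ_max = (2.898×10⁻³ m·K)/(1.790×10⁻⁶ m) = 1.62×10³ K.

T ≈ 1.62×10³ K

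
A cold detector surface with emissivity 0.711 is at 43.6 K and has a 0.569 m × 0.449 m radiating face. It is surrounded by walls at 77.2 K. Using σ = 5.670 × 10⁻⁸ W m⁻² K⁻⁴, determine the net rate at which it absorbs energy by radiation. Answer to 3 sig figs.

Net gain ≈ 0.329 W

Area A = 0.569 × 0.449 = 0.255481 m².
Net radiated power P_net = εσA(T⁴ − T₀⁴) = 0.711×5.670×10⁻⁸×0.255481×(43.6⁴ − 77.2⁴).
T⁴ − T₀⁴ = 3.61365×10⁶ − 3.55197×10⁷ = -3.19060×10⁷ K⁴, so P_net = -0.329 W — negative, meaning a net gain of 0.329 W.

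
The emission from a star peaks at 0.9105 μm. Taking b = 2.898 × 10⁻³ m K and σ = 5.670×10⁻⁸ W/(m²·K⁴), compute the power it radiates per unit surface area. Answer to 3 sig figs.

I ≈ 5.82×10⁶ W/m²

Wien's law: T = b/λ_max = 2.898×10⁻³/9.105×10⁻⁷ = 3182.87 K.
Then I = σT⁴ = 5.670×10⁻⁸×(3182.87)⁴ = 5.82×10⁶ W/m².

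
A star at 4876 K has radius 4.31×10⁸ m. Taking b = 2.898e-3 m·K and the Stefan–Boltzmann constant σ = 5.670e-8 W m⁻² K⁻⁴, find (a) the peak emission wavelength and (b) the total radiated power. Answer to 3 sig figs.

(a) λ_max = b/T = 2.898×10⁻³/4876 = 5.943×10⁻⁷ m = 0.594 μm.
Surface area A = 4πR² = 4π(4.31×10⁸ m)² = 2.33434×10¹⁸ m².
(b) P = σAT⁴ = 5.670×10⁻⁸×2.33434×10¹⁸×(4876)⁴ = 7.48×10²⁵ W.

λ_max ≈ 0.594 μm; P ≈ 7.48×10²⁵ W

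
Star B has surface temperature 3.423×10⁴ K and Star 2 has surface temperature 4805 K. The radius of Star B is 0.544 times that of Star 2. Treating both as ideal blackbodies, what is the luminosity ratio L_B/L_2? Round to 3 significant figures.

L ∝ R²T⁴, so L_B/L_2 = (R_B/R_2)²(T_B/T_2)⁴ = (0.544)² × (3.423×10⁴/4805)⁴ = 0.295936 × 2575.46 = 762.

L_B/L_2 ≈ 762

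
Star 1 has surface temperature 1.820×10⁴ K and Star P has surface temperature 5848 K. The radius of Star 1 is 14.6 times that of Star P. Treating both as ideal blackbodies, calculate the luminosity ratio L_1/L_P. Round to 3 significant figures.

L ∝ R²T⁴, so L_1/L_P = (R_1/R_P)²(T_1/T_P)⁴ = (14.6)² × (1.820×10⁴/5848)⁴ = 213.16 × 93.8115 = 2.00×10⁴.

L_1/L_P ≈ 2.00×10⁴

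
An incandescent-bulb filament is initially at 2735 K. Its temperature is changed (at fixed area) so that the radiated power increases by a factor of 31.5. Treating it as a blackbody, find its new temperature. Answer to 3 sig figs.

T₂ ≈ 6.48×10³ K

P ∝ T⁴, so T₂/T₁ = (P₂/P₁)^(1/4) = (31.5)^(1/4) = 2.36907.
T₂ = 2735 × 2.36907 = 6.48×10³ K.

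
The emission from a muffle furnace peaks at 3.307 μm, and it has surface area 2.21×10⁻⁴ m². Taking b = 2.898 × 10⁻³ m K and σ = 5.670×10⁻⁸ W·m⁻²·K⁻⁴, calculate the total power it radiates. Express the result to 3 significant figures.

P ≈ 7.39 W

Wien's law: T = b/λ_max = 2.898×10⁻³/3.307×10⁻⁶ = 876.323 K.
Area A = 2.21×10⁻⁴ m².
Then P = σAT⁴ = 5.670×10⁻⁸×2.21×10⁻⁴×(876.323)⁴ = 7.39 W.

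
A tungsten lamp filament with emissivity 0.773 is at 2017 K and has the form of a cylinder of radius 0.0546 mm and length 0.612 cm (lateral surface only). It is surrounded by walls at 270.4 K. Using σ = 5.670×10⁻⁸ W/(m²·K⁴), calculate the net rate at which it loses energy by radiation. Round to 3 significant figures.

Lateral area A = 2πrL = 2π×5.46×10⁻⁵×6.12×10⁻³ = 2.09954×10⁻⁶ m².
Net radiated power P_net = εσA(T⁴ − T₀⁴) = 0.773×5.670×10⁻⁸×2.09954×10⁻⁶×(2017⁴ − 270.4⁴).
T⁴ − T₀⁴ = 1.65510×10¹³ − 5.34597×10⁹ = 1.65457×10¹³ K⁴, so P_net = 1.52 W.

Net loss ≈ 1.52 W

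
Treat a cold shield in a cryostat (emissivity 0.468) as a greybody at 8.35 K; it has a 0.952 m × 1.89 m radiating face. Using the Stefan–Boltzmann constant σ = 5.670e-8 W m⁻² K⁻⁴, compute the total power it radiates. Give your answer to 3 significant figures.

P ≈ 2.32×10⁻⁴ W

Area A = 0.952 × 1.89 = 1.79928 m².
P = εσAT⁴ = 0.468 × 5.670×10⁻⁸ × 1.79928 × (8.35)⁴ = 2.32×10⁻⁴ W.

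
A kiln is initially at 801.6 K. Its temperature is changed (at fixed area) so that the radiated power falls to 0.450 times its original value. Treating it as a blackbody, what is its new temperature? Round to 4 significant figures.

P ∝ T⁴, so T₂/T₁ = (P₂/P₁)^(1/4) = (0.450)^(1/4) = 0.819036.
T₂ = 801.6 × 0.819036 = 656.5 K.

T₂ ≈ 656.5 K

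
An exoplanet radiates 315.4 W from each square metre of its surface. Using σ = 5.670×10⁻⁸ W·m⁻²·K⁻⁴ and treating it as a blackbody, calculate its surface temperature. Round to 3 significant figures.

T ≈ 273 K

I = σT⁴, so T = (I/σ)^(1/4) = (315.4/(5.670×10⁻⁸))^(1/4) = 273 K.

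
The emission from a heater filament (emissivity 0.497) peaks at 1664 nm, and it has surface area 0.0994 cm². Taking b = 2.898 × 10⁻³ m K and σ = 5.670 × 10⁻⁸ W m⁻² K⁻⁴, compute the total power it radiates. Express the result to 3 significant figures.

P ≈ 2.58 W

Wien's law: T = b/λ_max = 2.898×10⁻³/1.664×10⁻⁶ = 1741.59 K.
Area A = 0.0994 cm² = 9.94×10⁻⁶ m².
Then P = εσAT⁴ = 0.497×5.670×10⁻⁸×9.94×10⁻⁶×(1741.59)⁴ = 2.58 W.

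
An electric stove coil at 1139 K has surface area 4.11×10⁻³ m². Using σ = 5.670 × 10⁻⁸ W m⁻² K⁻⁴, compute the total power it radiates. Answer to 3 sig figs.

P ≈ 392 W

Area A = 4.11×10⁻³ m².
P = σAT⁴ = 5.670×10⁻⁸ × 4.11×10⁻³ × (1139)⁴ = 392 W.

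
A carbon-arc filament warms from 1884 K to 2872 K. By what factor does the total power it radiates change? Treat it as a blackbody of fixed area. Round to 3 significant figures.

P ∝ T⁴, so P₂/P₁ = (T₂/T₁)⁴ = (2872/1884)⁴ = (1.52442)⁴ = 5.40.

P₂/P₁ ≈ 5.40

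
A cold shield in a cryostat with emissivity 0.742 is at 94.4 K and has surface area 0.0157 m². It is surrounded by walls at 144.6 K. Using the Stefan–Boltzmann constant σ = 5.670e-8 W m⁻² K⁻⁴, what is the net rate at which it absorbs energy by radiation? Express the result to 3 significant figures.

Area A = 0.0157 m².
Net radiated power P_net = εσA(T⁴ − T₀⁴) = 0.742×5.670×10⁻⁸×0.0157×(94.4⁴ − 144.6⁴).
T⁴ − T₀⁴ = 7.94123×10⁷ − 4.37193×10⁸ = -3.57781×10⁸ K⁴, so P_net = -0.236 W — negative, meaning a net gain of 0.236 W.

Net gain ≈ 0.236 W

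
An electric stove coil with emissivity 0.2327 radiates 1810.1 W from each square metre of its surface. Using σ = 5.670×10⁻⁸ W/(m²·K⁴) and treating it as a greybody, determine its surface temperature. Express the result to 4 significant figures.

T ≈ 608.6 K

I = εσT⁴, so T = (I/εσ)^(1/4) = (1810.1/(0.2327×5.670×10⁻⁸))^(1/4) = 608.6 K.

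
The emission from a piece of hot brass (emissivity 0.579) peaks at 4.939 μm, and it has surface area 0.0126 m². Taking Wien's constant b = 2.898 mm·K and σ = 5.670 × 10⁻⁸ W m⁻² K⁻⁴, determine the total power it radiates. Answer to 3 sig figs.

P ≈ 49.0 W

Wien's law: T = b/λ_max = 2.898×10⁻³/4.939×10⁻⁶ = 586.758 K.
Area A = 0.0126 m².
Then P = εσAT⁴ = 0.579×5.670×10⁻⁸×0.0126×(586.758)⁴ = 49.0 W.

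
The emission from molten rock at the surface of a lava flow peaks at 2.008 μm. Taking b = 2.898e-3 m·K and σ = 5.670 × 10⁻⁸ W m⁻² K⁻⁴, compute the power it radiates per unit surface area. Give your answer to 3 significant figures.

Wien's law: T = b/λ_max = 2.898×10⁻³/2.008×10⁻⁶ = 1443.23 K.
Then I = σT⁴ = 5.670×10⁻⁸×(1443.23)⁴ = 2.46×10⁵ W/m².

I ≈ 2.46×10⁵ W/m²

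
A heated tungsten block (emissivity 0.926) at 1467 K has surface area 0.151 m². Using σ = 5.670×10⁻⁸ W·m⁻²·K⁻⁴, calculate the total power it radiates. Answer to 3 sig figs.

P ≈ 3.67×10⁴ W

Area A = 0.151 m².
P = εσAT⁴ = 0.926 × 5.670×10⁻⁸ × 0.151 × (1467)⁴ = 3.67×10⁴ W.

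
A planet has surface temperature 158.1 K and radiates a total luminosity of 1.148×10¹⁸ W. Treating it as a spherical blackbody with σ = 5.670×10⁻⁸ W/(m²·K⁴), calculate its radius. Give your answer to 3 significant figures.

L = 4πR²σT⁴ ⇒ R = √(L/(4πσT⁴)).
σT⁴ = 35.4251 W/m², so R = √(1.148×10¹⁸/(4π×35.4251)) = 5.08×10⁷ m.

R ≈ 5.08×10⁷ m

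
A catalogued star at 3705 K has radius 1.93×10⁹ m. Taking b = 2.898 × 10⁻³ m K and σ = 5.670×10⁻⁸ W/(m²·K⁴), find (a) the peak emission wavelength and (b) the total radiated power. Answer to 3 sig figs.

λ_max ≈ 782 nm; P ≈ 5.00×10²⁶ W

(a) λ_max = b/T = 2.898×10⁻³/3705 = 7.822×10⁻⁷ m = 782 nm.
Surface area A = 4πR² = 4π(1.93×10⁹ m)² = 4.68085×10¹⁹ m².
(b) P = σAT⁴ = 5.670×10⁻⁸×4.68085×10¹⁹×(3705)⁴ = 5.00×10²⁶ W.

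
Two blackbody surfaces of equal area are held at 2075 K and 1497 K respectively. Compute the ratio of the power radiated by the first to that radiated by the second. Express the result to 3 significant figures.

With equal areas, P₁/P₂ = (T₁/T₂)⁴ = (2075/1497)⁴ = 3.69.

P₁/P₂ ≈ 3.69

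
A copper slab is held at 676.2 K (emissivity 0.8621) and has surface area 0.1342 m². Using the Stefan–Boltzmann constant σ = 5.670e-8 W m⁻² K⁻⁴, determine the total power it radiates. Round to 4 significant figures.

Area A = 0.1342 m².
P = εσAT⁴ = 0.8621 × 5.670×10⁻⁸ × 0.1342 × (676.2)⁴ = 1371 W.

P ≈ 1371 W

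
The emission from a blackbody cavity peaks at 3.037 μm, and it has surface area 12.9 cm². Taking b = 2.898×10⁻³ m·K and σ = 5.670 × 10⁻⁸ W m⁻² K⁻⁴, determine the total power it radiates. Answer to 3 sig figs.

Wien's law: T = b/λ_max = 2.898×10⁻³/3.037×10⁻⁶ = 954.231 K.
Area A = 12.9 cm² = 1.29×10⁻³ m².
Then P = σAT⁴ = 5.670×10⁻⁸×1.29×10⁻³×(954.231)⁴ = 60.6 W.

P ≈ 60.6 W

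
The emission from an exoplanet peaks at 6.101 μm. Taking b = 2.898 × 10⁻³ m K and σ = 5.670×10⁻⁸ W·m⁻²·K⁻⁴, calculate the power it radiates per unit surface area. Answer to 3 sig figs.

Wien's law: T = b/λ_max = 2.898×10⁻³/6.101×10⁻⁶ = 475.004 K.
Then I = σT⁴ = 5.670×10⁻⁸×(475.004)⁴ = 2.89×10³ W/m².

I ≈ 2.89×10³ W/m²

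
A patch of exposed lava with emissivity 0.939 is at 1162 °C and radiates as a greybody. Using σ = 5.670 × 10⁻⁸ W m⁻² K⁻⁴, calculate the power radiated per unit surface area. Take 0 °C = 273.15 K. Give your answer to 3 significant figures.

T = 1162 °C + 273.15 = 1435.15 K.
Stefan–Boltzmann: I = εσT⁴ = 0.939 × 5.670×10⁻⁸ × (1435.15)⁴ = 2.26×10⁵ W/m².

I ≈ 2.26×10⁵ W/m²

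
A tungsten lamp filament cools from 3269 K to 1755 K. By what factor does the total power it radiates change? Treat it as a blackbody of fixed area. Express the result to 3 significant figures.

P ∝ T⁴, so P₂/P₁ = (T₂/T₁)⁴ = (1755/3269)⁴ = (0.536861)⁴ = 0.0831.

P₂/P₁ ≈ 0.0831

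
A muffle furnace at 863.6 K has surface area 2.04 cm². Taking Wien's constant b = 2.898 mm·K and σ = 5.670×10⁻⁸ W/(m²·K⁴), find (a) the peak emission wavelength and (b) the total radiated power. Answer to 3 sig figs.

(a) λ_max = b/T = 2.898×10⁻³/863.6 = 3.356×10⁻⁶ m = 3.36 μm.
Area A = 2.04 cm² = 2.04×10⁻⁴ m².
(b) P = σAT⁴ = 5.670×10⁻⁸×2.04×10⁻⁴×(863.6)⁴ = 6.43 W.

λ_max ≈ 3.36 μm; P ≈ 6.43 W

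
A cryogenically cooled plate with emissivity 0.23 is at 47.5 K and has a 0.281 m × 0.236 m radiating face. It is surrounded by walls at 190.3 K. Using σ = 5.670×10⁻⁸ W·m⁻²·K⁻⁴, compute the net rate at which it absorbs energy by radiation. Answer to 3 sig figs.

Net gain ≈ 1.13 W

Area A = 0.281 × 0.236 = 0.066316 m².
Net radiated power P_net = εσA(T⁴ − T₀⁴) = 0.23×5.670×10⁻⁸×0.066316×(47.5⁴ − 190.3⁴).
T⁴ − T₀⁴ = 5.09066×10⁶ − 1.31146×10⁹ = -1.30637×10⁹ K⁴, so P_net = -1.13 W — negative, meaning a net gain of 1.13 W.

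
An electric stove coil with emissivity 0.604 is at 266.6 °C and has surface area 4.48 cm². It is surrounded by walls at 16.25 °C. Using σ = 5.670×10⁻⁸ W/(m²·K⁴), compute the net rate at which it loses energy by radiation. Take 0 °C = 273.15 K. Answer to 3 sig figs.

Net loss ≈ 1.19 W

T = 266.6 °C + 273.15 = 539.75 K.
Surroundings: T = 16.25 °C + 273.15 = 289.40 K.
Area A = 4.48 cm² = 4.48×10⁻⁴ m².
Net radiated power P_net = εσA(T⁴ − T₀⁴) = 0.604×5.670×10⁻⁸×4.48×10⁻⁴×(539.75⁴ − 289.40⁴).
T⁴ − T₀⁴ = 8.48732×10¹⁰ − 7.01446×10⁹ = 7.78587×10¹⁰ K⁴, so P_net = 1.19 W.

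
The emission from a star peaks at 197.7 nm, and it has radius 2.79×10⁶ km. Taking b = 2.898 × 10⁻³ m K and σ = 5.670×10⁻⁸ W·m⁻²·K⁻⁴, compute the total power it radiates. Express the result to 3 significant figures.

Wien's law: T = b/λ_max = 2.898×10⁻³/1.977×10⁻⁷ = 14658.6 K.
Surface area A = 4πR² = 4π(2.79×10⁹ m)² = 9.78179×10¹⁹ m².
Then P = σAT⁴ = 5.670×10⁻⁸×9.78179×10¹⁹×(14658.6)⁴ = 2.56×10²⁹ W.

P ≈ 2.56×10²⁹ W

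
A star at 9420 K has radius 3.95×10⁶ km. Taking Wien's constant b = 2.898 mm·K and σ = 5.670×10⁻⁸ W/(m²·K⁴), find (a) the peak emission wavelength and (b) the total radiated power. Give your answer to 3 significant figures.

(a) λ_max = b/T = 2.898×10⁻³/9420 = 3.076×10⁻⁷ m = 0.308 μm.
Surface area A = 4πR² = 4π(3.95×10⁹ m)² = 1.96067×10²⁰ m².
(b) P = σAT⁴ = 5.670×10⁻⁸×1.96067×10²⁰×(9420)⁴ = 8.75×10²⁸ W.

λ_max ≈ 0.308 μm; P ≈ 8.75×10²⁸ W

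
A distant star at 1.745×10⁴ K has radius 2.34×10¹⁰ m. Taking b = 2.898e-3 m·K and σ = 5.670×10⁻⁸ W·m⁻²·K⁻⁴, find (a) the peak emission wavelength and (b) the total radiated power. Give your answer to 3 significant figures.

λ_max ≈ 166 nm; P ≈ 3.62×10³¹ W

(a) λ_max = b/T = 2.898×10⁻³/1.745×10⁴ = 1.661×10⁻⁷ m = 166 nm.
Surface area A = 4πR² = 4π(2.34×10¹⁰ m)² = 6.88084×10²¹ m².
(b) P = σAT⁴ = 5.670×10⁻⁸×6.88084×10²¹×(1.745×10⁴)⁴ = 3.62×10³¹ W.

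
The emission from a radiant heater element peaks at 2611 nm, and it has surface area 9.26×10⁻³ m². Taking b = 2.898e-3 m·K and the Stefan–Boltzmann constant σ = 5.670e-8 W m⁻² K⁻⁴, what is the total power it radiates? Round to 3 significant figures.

P ≈ 797 W

Wien's law: T = b/λ_max = 2.898×10⁻³/2.611×10⁻⁶ = 1109.92 K.
Area A = 9.26×10⁻³ m².
Then P = σAT⁴ = 5.670×10⁻⁸×9.26×10⁻³×(1109.92)⁴ = 797 W.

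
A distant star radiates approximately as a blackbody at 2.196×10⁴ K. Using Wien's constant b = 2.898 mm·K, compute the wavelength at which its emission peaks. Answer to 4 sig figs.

λ_max ≈ 132.0 nm

Wien's displacement law: λ_max = b/T = (2.898×10⁻³ m·K)/(2.196×10⁴ K) = 1.3197×10⁻⁷ m.
That is 132.0 nm, in the ultraviolet range.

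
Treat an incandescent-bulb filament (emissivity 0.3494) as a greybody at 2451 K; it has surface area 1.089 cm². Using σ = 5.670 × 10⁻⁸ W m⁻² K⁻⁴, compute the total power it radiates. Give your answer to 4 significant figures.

Area A = 1.089 cm² = 1.089×10⁻⁴ m².
P = εσAT⁴ = 0.3494 × 5.670×10⁻⁸ × 1.089×10⁻⁴ × (2451)⁴ = 77.86 W.

P ≈ 77.86 W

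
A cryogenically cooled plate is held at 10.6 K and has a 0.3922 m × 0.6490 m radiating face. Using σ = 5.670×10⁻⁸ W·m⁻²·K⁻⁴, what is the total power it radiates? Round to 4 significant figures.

Area A = 0.3922 × 0.6490 = 0.254538 m².
P = σAT⁴ = 5.670×10⁻⁸ × 0.254538 × (10.6)⁴ = 1.822×10⁻⁴ W.

P ≈ 1.822×10⁻⁴ W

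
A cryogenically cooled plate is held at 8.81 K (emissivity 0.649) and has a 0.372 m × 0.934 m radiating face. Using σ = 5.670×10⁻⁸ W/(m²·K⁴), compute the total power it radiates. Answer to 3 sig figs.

P ≈ 7.70×10⁻⁵ W

Area A = 0.372 × 0.934 = 0.347448 m².
P = εσAT⁴ = 0.649 × 5.670×10⁻⁸ × 0.347448 × (8.81)⁴ = 7.70×10⁻⁵ W.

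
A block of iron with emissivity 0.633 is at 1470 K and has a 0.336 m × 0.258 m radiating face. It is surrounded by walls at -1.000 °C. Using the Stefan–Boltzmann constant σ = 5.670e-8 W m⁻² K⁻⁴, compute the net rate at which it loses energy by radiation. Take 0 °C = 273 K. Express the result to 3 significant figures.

Net loss ≈ 1.45×10⁴ W

Surroundings: T = -1.000 °C + 273 = 272.000 K.
Area A = 0.336 × 0.258 = 0.086688 m².
Net radiated power P_net = εσA(T⁴ − T₀⁴) = 0.633×5.670×10⁻⁸×0.086688×(1470⁴ − 272.000⁴).
T⁴ − T₀⁴ = 4.66949×10¹² − 5.47363×10⁹ = 4.66402×10¹² K⁴, so P_net = 1.45×10⁴ W.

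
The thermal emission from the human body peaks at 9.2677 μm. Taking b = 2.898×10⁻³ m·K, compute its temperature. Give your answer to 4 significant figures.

Wien's law gives T = b/λ_max = (2.898×10⁻³ m·K)/(9.2677×10⁻⁶ m) = 312.7 K.

T ≈ 312.7 K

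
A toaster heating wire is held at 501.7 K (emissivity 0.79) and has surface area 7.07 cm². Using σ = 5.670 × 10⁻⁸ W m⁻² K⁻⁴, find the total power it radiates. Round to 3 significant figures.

P ≈ 2.01 W

Area A = 7.07 cm² = 7.07×10⁻⁴ m².
P = εσAT⁴ = 0.79 × 5.670×10⁻⁸ × 7.07×10⁻⁴ × (501.7)⁴ = 2.01 W.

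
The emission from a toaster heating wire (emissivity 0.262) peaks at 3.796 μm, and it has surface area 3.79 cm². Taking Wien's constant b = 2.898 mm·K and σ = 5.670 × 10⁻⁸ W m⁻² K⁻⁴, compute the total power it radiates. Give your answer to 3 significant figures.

Wien's law: T = b/λ_max = 2.898×10⁻³/3.796×10⁻⁶ = 763.435 K.
Area A = 3.79 cm² = 3.79×10⁻⁴ m².
Then P = εσAT⁴ = 0.262×5.670×10⁻⁸×3.79×10⁻⁴×(763.435)⁴ = 1.91 W.

P ≈ 1.91 W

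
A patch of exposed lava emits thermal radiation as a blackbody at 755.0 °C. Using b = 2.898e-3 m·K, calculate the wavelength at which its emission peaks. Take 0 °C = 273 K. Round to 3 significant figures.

λ_max ≈ 2.82×10³ nm

T = 755.0 °C + 273 = 1028.0 K.
Wien's displacement law: λ_max = b/T = (2.898×10⁻³ m·K)/(1028.0 K) = 2.819×10⁻⁶ m.
That is 2.82×10³ nm, in the infrared range.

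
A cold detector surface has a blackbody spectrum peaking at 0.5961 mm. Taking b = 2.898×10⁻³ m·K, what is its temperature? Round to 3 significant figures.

Wien's law gives T = b/λ_max = (2.898×10⁻³ m·K)/(5.961×10⁻⁴ m) = 4.86 K.

T ≈ 4.86 K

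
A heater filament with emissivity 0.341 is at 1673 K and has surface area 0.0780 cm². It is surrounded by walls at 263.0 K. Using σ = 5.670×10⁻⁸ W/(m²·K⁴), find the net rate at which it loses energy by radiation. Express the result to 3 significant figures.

Area A = 0.0780 cm² = 7.80×10⁻⁶ m².
Net radiated power P_net = εσA(T⁴ − T₀⁴) = 0.341×5.670×10⁻⁸×7.80×10⁻⁶×(1673⁴ − 263.0⁴).
T⁴ − T₀⁴ = 7.83400×10¹² − 4.78435×10⁹ = 7.82922×10¹² K⁴, so P_net = 1.18 W.

Net loss ≈ 1.18 W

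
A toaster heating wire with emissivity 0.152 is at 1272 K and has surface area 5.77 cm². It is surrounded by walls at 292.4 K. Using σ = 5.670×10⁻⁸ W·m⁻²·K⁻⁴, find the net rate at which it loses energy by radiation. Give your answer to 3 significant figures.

Net loss ≈ 13.0 W

Area A = 5.77 cm² = 5.77×10⁻⁴ m².
Net radiated power P_net = εσA(T⁴ − T₀⁴) = 0.152×5.670×10⁻⁸×5.77×10⁻⁴×(1272⁴ − 292.4⁴).
T⁴ − T₀⁴ = 2.61787×10¹² − 7.30987×10⁹ = 2.61056×10¹² K⁴, so P_net = 13.0 W.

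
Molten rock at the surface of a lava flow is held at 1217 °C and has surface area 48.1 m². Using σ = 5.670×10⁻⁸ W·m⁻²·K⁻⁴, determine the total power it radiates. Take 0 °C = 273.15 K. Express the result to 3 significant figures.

T = 1217 °C + 273.15 = 1490.15 K.
Area A = 48.1 m².
P = σAT⁴ = 5.670×10⁻⁸ × 48.1 × (1490.15)⁴ = 1.34×10⁷ W.

P ≈ 1.34×10⁷ W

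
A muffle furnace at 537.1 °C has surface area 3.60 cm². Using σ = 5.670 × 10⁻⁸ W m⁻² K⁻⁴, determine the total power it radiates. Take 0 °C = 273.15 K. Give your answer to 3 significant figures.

P ≈ 8.80 W

T = 537.1 °C + 273.15 = 810.25 K.
Area A = 3.60 cm² = 3.60×10⁻⁴ m².
P = σAT⁴ = 5.670×10⁻⁸ × 3.60×10⁻⁴ × (810.25)⁴ = 8.80 W.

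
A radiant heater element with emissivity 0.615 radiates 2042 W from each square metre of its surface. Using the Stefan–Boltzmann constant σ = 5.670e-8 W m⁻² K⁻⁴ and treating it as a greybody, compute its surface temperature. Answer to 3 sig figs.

T ≈ 492 K

I = εσT⁴, so T = (I/εσ)^(1/4) = (2042/(0.615×5.670×10⁻⁸))^(1/4) = 492 K.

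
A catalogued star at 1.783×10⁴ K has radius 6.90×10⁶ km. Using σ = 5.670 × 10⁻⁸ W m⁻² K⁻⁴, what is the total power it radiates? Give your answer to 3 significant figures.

Surface area A = 4πR² = 4π(6.90×10⁹ m)² = 5.98285×10²⁰ m².
P = σAT⁴ = 5.670×10⁻⁸ × 5.98285×10²⁰ × (1.783×10⁴)⁴ = 3.43×10³⁰ W.

P ≈ 3.43×10³⁰ W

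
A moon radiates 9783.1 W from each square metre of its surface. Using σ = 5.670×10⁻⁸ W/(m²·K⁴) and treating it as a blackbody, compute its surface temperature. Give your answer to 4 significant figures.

T ≈ 644.5 K

I = σT⁴, so T = (I/σ)^(1/4) = (9783.1/(5.670×10⁻⁸))^(1/4) = 644.5 K.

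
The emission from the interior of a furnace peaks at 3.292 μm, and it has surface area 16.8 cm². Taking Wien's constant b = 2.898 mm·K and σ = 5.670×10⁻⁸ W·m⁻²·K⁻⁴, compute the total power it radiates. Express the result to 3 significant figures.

P ≈ 57.2 W

Wien's law: T = b/λ_max = 2.898×10⁻³/3.292×10⁻⁶ = 880.316 K.
Area A = 16.8 cm² = 1.68×10⁻³ m².
Then P = σAT⁴ = 5.670×10⁻⁸×1.68×10⁻³×(880.316)⁴ = 57.2 W.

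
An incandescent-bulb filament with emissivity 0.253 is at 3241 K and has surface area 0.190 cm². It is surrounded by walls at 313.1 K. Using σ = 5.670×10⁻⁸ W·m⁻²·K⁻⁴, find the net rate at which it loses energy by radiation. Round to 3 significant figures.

Net loss ≈ 30.1 W

Area A = 0.190 cm² = 1.90×10⁻⁵ m².
Net radiated power P_net = εσA(T⁴ − T₀⁴) = 0.253×5.670×10⁻⁸×1.90×10⁻⁵×(3241⁴ − 313.1⁴).
T⁴ − T₀⁴ = 1.10336×10¹⁴ − 9.61020×10⁹ = 1.10326×10¹⁴ K⁴, so P_net = 30.1 W.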